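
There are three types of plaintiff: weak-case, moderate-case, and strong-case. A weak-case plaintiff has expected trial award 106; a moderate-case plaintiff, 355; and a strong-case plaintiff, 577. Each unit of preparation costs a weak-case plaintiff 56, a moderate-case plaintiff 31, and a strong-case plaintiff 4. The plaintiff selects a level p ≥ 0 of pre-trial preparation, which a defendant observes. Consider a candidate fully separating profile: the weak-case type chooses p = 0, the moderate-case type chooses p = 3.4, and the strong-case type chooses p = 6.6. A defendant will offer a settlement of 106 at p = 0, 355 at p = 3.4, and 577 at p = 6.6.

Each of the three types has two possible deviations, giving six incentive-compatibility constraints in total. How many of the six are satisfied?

Strong-case (own payoff 577 − 4×6.6 = 550.6): to p=0 gives 106 → no gain ✓; to p=3.4 gives 355 − 4×3.4 = 341.4 → no gain ✓.
Moderate-case (own payoff 355 − 31×3.4 = 249.6): to p=0 gives 106 → no gain ✓; to p=6.6 gives 577 − 31×6.6 = 372.4 → profitable ✗.
Weak-case (own payoff 106): to p=3.4 gives 355 − 56×3.4 = 164.6 → profitable ✗; to p=6.6 gives 577 − 56×6.6 = 207.4 → profitable ✗.
3 of the 6 constraints hold; not an equilibrium.

3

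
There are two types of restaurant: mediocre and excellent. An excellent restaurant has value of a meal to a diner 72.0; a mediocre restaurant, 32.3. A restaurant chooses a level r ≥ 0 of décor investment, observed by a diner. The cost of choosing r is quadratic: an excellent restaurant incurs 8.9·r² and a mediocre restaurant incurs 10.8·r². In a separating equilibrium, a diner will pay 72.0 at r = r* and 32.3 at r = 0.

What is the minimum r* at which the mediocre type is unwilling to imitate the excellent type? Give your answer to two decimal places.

1.92

The mediocre type at r = 0 receives 32.3; imitating at r* yields 72.0 − 10.8·r*².
Indifference: 32.3 = 72.0 − 10.8·r*², so r*² = (72.0 − 32.3) / 10.8 ≈ 3.6759.
r* = √3.6759 ≈ 1.92.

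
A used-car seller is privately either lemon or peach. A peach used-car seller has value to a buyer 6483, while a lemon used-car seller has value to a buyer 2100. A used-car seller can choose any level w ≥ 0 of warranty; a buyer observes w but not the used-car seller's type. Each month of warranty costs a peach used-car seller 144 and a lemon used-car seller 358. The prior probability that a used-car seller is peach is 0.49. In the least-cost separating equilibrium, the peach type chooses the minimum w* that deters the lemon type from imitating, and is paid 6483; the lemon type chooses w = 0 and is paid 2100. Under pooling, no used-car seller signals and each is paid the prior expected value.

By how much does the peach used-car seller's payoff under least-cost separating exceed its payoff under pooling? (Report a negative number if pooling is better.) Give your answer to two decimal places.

472.34

Least-cost separating signal: w* solves 2100 = 6483 − 358·w*, so w* = (6483 − 2100)/358 ≈ 12.2430.
Peach type's separating payoff: 6483 − 144 × w* = 6483 − 144 × (6483 − 2100)/358 = 6483 − 631152/358 ≈ 4720.0056.
Pooling payoff: 0.49 × 6483 + 0.51 × 2100 = 4247.67.
Difference: 4720.0056 − 4247.67 = 472.3356, i.e. 472.34 to two decimal places.
The peach type prefers to separate.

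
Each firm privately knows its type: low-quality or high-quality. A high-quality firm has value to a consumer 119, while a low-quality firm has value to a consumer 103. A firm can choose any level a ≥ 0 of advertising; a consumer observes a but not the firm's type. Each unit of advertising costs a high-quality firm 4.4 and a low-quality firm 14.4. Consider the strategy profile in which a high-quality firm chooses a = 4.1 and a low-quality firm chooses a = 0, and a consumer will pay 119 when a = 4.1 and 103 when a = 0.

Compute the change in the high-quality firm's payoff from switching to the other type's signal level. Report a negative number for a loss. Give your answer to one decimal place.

2.0

Playing a = 4.1 the high-quality firm receives 119 − 4.4 × 4.1 = 100.96.
Deviating to a = 0 yields 103 instead.
Gain from deviating: 103 − 100.96 = 2.04, i.e. 2.0 to one decimal place.
The gain is positive, so the high-quality type's incentive-compatibility constraint is violated — this profile is not a separating equilibrium.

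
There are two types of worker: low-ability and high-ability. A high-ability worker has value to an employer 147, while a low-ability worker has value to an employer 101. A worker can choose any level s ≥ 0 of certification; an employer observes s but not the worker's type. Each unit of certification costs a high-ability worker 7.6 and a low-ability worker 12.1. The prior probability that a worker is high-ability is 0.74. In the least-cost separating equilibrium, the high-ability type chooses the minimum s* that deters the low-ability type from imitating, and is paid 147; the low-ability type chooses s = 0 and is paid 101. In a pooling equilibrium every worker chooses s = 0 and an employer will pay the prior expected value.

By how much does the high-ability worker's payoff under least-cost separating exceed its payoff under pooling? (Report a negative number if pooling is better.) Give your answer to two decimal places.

Least-cost separating signal: s* solves 101 = 147 − 12.1·s*, so s* = (147 − 101)/12.1 ≈ 3.8017.
High-ability type's separating payoff: 147 − 7.6 × s* = 147 − 7.6 × (147 − 101)/12.1 = 147 − 349.6/12.1 ≈ 118.1074.
Pooling payoff: 0.74 × 147 + 0.26 × 101 = 135.04.
Difference: 118.1074 − 135.04 = -16.9326, i.e. -16.93 to two decimal places.
The high-ability type would prefer the pooling outcome.

-16.93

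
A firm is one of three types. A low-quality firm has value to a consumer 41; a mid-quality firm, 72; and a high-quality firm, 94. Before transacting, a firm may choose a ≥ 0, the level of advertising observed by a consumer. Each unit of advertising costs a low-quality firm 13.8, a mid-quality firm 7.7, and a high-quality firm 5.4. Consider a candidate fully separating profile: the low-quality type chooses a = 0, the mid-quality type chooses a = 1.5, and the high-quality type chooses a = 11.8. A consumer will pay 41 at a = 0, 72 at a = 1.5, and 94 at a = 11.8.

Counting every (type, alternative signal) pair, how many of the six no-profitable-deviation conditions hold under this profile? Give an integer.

3

Mid-quality (own payoff 72 − 7.7×1.5 = 60.45): to a=0 gives 41 → no gain ✓; to a=11.8 gives 94 − 7.7×11.8 = 3.14 → no gain ✓.
High-quality (own payoff 94 − 5.4×11.8 = 30.28): to a=0 gives 41 → profitable ✗; to a=1.5 gives 72 − 5.4×1.5 = 63.9 → profitable ✗.
Low-quality (own payoff 41): to a=1.5 gives 72 − 13.8×1.5 = 51.3 → profitable ✗; to a=11.8 gives 94 − 13.8×11.8 = -68.84 → no gain ✓.
3 of the 6 constraints hold; not an equilibrium.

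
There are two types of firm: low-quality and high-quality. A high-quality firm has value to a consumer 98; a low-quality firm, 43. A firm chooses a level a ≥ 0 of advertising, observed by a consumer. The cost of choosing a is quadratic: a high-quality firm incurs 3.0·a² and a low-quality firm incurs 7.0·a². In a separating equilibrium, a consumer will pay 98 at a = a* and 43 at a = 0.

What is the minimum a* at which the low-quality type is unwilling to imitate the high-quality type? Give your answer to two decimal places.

2.80

The low-quality type at a = 0 receives 43; imitating at a* yields 98 − 7.0·a*².
Indifference: 43 = 98 − 7.0·a*², so a*² = (98 − 43) / 7.0 ≈ 7.8571.
a* = √7.8571 ≈ 2.80.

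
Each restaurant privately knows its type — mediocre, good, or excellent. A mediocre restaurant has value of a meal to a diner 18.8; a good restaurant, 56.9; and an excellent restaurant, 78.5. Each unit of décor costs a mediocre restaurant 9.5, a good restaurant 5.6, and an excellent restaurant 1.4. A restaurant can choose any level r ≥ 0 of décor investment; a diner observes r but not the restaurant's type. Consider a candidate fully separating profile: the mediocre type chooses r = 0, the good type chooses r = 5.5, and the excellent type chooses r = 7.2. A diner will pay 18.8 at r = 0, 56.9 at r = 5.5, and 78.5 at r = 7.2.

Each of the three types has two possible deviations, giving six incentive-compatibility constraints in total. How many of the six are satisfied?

5

Good (own payoff 56.9 − 5.6×5.5 = 26.1): to r=0 gives 18.8 → no gain ✓; to r=7.2 gives 78.5 − 5.6×7.2 = 38.18 → profitable ✗.
Mediocre (own payoff 18.8): to r=5.5 gives 56.9 − 9.5×5.5 = 4.65 → no gain ✓; to r=7.2 gives 78.5 − 9.5×7.2 = 10.1 → no gain ✓.
Excellent (own payoff 78.5 − 1.4×7.2 = 68.42): to r=0 gives 18.8 → no gain ✓; to r=5.5 gives 56.9 − 1.4×5.5 = 49.2 → no gain ✓.
5 of the 6 constraints hold; not an equilibrium.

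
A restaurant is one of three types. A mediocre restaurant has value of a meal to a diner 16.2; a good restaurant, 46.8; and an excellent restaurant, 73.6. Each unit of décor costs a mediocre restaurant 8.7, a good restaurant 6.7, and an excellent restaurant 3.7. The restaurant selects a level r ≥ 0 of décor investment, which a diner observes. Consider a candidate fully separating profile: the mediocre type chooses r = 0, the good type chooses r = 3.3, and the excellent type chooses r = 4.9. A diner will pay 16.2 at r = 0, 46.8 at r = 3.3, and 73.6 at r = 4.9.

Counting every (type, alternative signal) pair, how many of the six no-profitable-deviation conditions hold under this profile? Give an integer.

Excellent (own payoff 73.6 − 3.7×4.9 = 55.47): to r=0 gives 16.2 → no gain ✓; to r=3.3 gives 46.8 − 3.7×3.3 = 34.59 → no gain ✓.
Mediocre (own payoff 16.2): to r=3.3 gives 46.8 − 8.7×3.3 = 18.09 → profitable ✗; to r=4.9 gives 73.6 − 8.7×4.9 = 30.97 → profitable ✗.
Good (own payoff 46.8 − 6.7×3.3 = 24.69): to r=0 gives 16.2 → no gain ✓; to r=4.9 gives 73.6 − 6.7×4.9 = 40.77 → profitable ✗.
3 of the 6 constraints hold; not an equilibrium.

3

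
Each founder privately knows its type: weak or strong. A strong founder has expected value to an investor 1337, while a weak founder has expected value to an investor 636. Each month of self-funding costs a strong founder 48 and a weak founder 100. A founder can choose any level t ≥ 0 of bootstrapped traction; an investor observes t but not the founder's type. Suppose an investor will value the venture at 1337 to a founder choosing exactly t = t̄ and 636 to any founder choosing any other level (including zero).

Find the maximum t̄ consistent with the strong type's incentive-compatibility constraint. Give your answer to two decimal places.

14.60

Choosing t̄ yields the strong type 1337 − 48·t̄; choosing zero yields 636.
The strong type is indifferent at 1337 − 48·t̄ = 636, i.e. t̄ = (1337 − 636) / 48 ≈ 14.60.
For any t̄ above 14.60 the strong type would rather pool at zero, so separation collapses.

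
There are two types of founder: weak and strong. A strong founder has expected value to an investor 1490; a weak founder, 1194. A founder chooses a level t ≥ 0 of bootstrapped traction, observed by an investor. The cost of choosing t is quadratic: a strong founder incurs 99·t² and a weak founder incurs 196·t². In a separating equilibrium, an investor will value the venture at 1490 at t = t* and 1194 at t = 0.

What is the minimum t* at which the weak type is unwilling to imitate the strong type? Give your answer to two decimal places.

The weak type at t = 0 receives 1194; imitating at t* yields 1490 − 196·t*².
Indifference: 1194 = 1490 − 196·t*², so t*² = (1490 − 1194) / 196 ≈ 1.5102.
t* = √1.5102 ≈ 1.23.

1.23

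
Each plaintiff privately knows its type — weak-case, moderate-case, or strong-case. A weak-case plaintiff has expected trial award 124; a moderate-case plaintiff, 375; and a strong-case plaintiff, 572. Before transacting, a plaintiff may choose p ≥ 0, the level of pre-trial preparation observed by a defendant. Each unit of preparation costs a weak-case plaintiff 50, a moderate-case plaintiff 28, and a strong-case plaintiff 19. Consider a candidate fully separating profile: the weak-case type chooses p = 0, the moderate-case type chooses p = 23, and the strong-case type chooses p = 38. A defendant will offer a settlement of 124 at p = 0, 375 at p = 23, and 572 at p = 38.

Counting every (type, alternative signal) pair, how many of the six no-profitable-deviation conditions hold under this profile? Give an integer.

3

Strong-case (own payoff 572 − 19×38 = -150): to p=0 gives 124 → profitable ✗; to p=23 gives 375 − 19×23 = -62 → profitable ✗.
Moderate-case (own payoff 375 − 28×23 = -269): to p=0 gives 124 → profitable ✗; to p=38 gives 572 − 28×38 = -492 → no gain ✓.
Weak-case (own payoff 124): to p=23 gives 375 − 50×23 = -775 → no gain ✓; to p=38 gives 572 − 50×38 = -1328 → no gain ✓.
3 of the 6 constraints hold; not an equilibrium.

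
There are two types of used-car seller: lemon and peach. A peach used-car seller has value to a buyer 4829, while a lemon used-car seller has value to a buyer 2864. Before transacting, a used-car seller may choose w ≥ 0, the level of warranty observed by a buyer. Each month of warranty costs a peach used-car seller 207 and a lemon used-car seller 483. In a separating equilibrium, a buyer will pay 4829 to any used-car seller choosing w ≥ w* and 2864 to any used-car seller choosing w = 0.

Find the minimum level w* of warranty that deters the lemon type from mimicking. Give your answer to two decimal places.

A lemon used-car seller choosing w = 0 receives 2864.
Imitating at w* instead would pay 4829 at cost 483·w*, netting 4829 − 483·w*.
Indifference: 2864 = 4829 − 483·w*, so w* = (4829 − 2864) / 483 ≈ 4.07.
At w* the lemon type's incentive constraint just binds; the peach type strictly prefers w* since its per-unit cost is lower.

4.07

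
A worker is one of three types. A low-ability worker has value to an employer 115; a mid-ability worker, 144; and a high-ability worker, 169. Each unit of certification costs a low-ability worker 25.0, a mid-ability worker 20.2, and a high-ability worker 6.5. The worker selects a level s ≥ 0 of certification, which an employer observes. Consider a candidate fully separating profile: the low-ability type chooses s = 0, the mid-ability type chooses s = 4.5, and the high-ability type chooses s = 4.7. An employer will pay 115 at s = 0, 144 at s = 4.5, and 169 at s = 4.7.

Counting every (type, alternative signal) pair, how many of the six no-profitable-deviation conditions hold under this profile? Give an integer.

Mid-ability (own payoff 144 − 20.2×4.5 = 53.1): to s=0 gives 115 → profitable ✗; to s=4.7 gives 169 − 20.2×4.7 = 74.06 → profitable ✗.
High-ability (own payoff 169 − 6.5×4.7 = 138.45): to s=0 gives 115 → no gain ✓; to s=4.5 gives 144 − 6.5×4.5 = 114.75 → no gain ✓.
Low-ability (own payoff 115): to s=4.5 gives 144 − 25.0×4.5 = 31.5 → no gain ✓; to s=4.7 gives 169 − 25.0×4.7 = 51.5 → no gain ✓.
4 of the 6 constraints hold; not an equilibrium.

4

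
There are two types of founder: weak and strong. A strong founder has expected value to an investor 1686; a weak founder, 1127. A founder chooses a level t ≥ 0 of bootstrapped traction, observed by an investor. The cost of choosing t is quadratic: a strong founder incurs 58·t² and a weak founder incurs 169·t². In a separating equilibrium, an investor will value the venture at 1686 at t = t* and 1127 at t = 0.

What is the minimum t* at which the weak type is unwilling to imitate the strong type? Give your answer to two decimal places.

The weak type at t = 0 receives 1127; imitating at t* yields 1686 − 169·t*².
Indifference: 1127 = 1686 − 169·t*², so t*² = (1686 − 1127) / 169 ≈ 3.3077.
t* = √3.3077 ≈ 1.82.

1.82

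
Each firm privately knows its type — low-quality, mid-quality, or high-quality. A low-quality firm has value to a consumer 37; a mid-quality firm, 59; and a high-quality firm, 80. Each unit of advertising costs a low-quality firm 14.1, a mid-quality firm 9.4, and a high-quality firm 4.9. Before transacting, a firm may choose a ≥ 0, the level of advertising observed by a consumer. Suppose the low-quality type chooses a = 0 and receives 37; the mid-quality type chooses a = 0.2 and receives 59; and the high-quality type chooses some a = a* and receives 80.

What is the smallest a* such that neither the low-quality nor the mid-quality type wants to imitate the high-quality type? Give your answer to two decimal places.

Low-quality type (on-path payoff 37) won't mimic when 37 ≥ 80 − 14.1·a*, i.e. a* ≥ 3.05.
Mid-quality type (on-path payoff 59 − 9.4×0.2 = 57.12) won't mimic when 57.12 ≥ 80 − 9.4·a*, i.e. a* ≥ 2.43.
Both must hold, so a* = max(3.05, 2.43) = 3.05. The low-quality type's constraint binds.

3.05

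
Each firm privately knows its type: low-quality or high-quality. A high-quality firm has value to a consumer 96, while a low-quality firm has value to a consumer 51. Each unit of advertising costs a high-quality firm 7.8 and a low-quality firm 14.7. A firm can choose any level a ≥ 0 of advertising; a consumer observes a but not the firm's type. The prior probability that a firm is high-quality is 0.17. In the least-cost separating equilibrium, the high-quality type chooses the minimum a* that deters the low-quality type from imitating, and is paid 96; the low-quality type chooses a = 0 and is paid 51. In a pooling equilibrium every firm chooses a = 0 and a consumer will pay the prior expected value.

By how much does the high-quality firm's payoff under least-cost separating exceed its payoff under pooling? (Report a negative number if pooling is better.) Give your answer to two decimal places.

13.47

Least-cost separating signal: a* solves 51 = 96 − 14.7·a*, so a* = (96 − 51)/14.7 ≈ 3.0612.
High-quality type's separating payoff: 96 − 7.8 × a* = 96 − 7.8 × (96 − 51)/14.7 = 96 − 351/14.7 ≈ 72.1224.
Pooling payoff: 0.17 × 96 + 0.83 × 51 = 58.65.
Difference: 72.1224 − 58.65 = 13.4724, i.e. 13.47 to two decimal places.
The high-quality type prefers to separate.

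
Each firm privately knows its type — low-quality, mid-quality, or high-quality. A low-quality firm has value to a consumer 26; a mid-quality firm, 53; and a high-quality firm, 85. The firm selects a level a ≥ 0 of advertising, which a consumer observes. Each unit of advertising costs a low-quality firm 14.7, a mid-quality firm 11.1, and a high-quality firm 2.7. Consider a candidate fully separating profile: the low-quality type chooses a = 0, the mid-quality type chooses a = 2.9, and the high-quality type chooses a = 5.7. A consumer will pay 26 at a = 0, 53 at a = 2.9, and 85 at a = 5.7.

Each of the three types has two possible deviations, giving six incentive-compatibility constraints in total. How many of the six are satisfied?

4

Mid-quality (own payoff 53 − 11.1×2.9 = 20.81): to a=0 gives 26 → profitable ✗; to a=5.7 gives 85 − 11.1×5.7 = 21.73 → profitable ✗.
Low-quality (own payoff 26): to a=2.9 gives 53 − 14.7×2.9 = 10.37 → no gain ✓; to a=5.7 gives 85 − 14.7×5.7 = 1.21 → no gain ✓.
High-quality (own payoff 85 − 2.7×5.7 = 69.61): to a=0 gives 26 → no gain ✓; to a=2.9 gives 53 − 2.7×2.9 = 45.17 → no gain ✓.
4 of the 6 constraints hold; not an equilibrium.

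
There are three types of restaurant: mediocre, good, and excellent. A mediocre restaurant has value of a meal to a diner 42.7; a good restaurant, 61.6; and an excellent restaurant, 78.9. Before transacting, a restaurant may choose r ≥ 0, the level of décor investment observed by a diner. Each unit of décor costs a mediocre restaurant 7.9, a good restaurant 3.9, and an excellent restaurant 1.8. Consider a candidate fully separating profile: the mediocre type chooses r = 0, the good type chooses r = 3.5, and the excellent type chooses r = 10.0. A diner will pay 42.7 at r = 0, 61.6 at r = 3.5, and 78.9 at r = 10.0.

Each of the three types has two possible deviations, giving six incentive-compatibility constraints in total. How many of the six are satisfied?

6

Good (own payoff 61.6 − 3.9×3.5 = 47.95): to r=0 gives 42.7 → no gain ✓; to r=10.0 gives 78.9 − 3.9×10.0 = 39.9 → no gain ✓.
Excellent (own payoff 78.9 − 1.8×10.0 = 60.9): to r=0 gives 42.7 → no gain ✓; to r=3.5 gives 61.6 − 1.8×3.5 = 55.3 → no gain ✓.
Mediocre (own payoff 42.7): to r=3.5 gives 61.6 − 7.9×3.5 = 33.95 → no gain ✓; to r=10.0 gives 78.9 − 7.9×10.0 = -0.1 → no gain ✓.
6 of the 6 constraints hold; this profile is a separating equilibrium.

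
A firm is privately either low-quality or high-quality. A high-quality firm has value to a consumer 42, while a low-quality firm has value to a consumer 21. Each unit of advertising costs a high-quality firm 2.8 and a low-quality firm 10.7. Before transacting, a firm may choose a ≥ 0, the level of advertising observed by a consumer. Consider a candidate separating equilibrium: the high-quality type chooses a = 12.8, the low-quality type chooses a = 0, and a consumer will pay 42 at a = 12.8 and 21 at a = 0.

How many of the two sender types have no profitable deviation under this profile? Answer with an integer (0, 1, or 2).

High-quality type: signal → 42 − 2.8 × 12.8 = 6.16; deviate to 0 → 21. IC fails (6.16 < 21).
Low-quality type: stay at 0 → 21; mimic → 42 − 10.7 × 12.8 = -94.96. IC holds (21 ≥ -94.96).
1 of 2 constraints hold, so this profile is not an equilibrium.

1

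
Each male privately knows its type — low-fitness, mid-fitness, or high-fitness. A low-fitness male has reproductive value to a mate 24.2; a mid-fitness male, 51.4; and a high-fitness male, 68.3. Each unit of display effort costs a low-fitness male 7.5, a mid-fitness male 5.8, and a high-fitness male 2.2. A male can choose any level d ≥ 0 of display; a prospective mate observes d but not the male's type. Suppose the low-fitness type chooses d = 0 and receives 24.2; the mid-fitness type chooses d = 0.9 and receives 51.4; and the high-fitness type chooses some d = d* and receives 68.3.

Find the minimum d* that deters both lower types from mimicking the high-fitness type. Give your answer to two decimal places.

Low-fitness type (on-path payoff 24.2) won't mimic when 24.2 ≥ 68.3 − 7.5·d*, i.e. d* ≥ 5.88.
Mid-fitness type (on-path payoff 51.4 − 5.8×0.9 = 46.18) won't mimic when 46.18 ≥ 68.3 − 5.8·d*, i.e. d* ≥ 3.81.
Both must hold, so d* = max(5.88, 3.81) = 5.88. The low-fitness type's constraint binds.

5.88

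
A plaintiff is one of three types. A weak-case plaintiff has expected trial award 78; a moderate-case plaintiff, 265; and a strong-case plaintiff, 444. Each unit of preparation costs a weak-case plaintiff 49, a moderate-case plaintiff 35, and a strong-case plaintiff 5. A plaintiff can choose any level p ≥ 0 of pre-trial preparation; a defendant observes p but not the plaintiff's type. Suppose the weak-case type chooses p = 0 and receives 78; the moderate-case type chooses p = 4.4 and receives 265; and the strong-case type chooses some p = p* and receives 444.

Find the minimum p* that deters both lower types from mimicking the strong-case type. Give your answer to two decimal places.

9.51

Moderate-case type (on-path payoff 265 − 35×4.4 = 111) won't mimic when 111 ≥ 444 − 35·p*, i.e. p* ≥ 9.51.
Weak-case type (on-path payoff 78) won't mimic when 78 ≥ 444 − 49·p*, i.e. p* ≥ 7.47.
Both must hold, so p* = max(7.47, 9.51) = 9.51. The moderate-case type's constraint binds.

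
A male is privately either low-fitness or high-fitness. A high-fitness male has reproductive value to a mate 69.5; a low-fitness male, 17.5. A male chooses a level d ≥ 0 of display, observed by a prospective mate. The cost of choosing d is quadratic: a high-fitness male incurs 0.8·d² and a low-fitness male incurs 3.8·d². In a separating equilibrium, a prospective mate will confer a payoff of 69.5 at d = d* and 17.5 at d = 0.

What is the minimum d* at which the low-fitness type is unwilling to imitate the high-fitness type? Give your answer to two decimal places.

The low-fitness type at d = 0 receives 17.5; imitating at d* yields 69.5 − 3.8·d*².
Indifference: 17.5 = 69.5 − 3.8·d*², so d*² = (69.5 − 17.5) / 3.8 ≈ 13.6842.
d* = √13.6842 ≈ 3.70.

3.70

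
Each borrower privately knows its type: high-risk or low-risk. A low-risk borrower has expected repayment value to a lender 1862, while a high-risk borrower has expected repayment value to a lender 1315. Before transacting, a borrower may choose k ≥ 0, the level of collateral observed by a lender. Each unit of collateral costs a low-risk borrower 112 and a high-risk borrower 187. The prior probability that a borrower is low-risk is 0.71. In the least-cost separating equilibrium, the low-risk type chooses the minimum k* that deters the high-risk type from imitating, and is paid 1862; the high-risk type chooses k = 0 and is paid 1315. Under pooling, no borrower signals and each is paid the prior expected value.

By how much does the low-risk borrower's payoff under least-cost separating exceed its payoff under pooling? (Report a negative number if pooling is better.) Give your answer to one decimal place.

Least-cost separating signal: k* solves 1315 = 1862 − 187·k*, so k* = (1862 − 1315)/187 ≈ 2.9251.
Low-risk type's separating payoff: 1862 − 112 × k* = 1862 − 112 × (1862 − 1315)/187 = 1862 − 61264/187 ≈ 1534.385.
Pooling payoff: 0.71 × 1862 + 0.29 × 1315 = 1703.37.
Difference: 1534.385 − 1703.37 = -168.985, i.e. -169.0 to one decimal place.
The low-risk type would prefer the pooling outcome.

-169.0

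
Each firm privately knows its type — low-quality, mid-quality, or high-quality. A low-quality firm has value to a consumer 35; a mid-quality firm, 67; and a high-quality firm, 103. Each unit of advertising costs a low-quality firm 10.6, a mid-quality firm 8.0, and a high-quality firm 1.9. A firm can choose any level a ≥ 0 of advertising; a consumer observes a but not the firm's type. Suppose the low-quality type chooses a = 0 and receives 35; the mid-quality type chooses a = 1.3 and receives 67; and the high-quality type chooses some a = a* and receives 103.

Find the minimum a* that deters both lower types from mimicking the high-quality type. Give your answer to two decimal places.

6.42

Mid-quality type (on-path payoff 67 − 8.0×1.3 = 56.6) won't mimic when 56.6 ≥ 103 − 8.0·a*, i.e. a* ≥ 5.80.
Low-quality type (on-path payoff 35) won't mimic when 35 ≥ 103 − 10.6·a*, i.e. a* ≥ 6.42.
Both must hold, so a* = max(6.42, 5.80) = 6.42. The low-quality type's constraint binds.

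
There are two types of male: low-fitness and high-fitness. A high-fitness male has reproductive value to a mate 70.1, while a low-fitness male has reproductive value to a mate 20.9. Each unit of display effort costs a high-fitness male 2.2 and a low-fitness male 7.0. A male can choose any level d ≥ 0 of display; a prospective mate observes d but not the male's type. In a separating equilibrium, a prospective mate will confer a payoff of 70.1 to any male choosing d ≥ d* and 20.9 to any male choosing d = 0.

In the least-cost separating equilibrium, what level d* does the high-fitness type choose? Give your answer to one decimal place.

A low-fitness male choosing d = 0 receives 20.9.
Imitating at d* instead would pay 70.1 at cost 7.0·d*, netting 70.1 − 7.0·d*.
Indifference: 20.9 = 70.1 − 7.0·d*, so d* = (70.1 − 20.9) / 7.0 ≈ 7.0.
At d* the low-fitness type's incentive constraint just binds; the high-fitness type strictly prefers d* since its per-unit cost is lower.

7.0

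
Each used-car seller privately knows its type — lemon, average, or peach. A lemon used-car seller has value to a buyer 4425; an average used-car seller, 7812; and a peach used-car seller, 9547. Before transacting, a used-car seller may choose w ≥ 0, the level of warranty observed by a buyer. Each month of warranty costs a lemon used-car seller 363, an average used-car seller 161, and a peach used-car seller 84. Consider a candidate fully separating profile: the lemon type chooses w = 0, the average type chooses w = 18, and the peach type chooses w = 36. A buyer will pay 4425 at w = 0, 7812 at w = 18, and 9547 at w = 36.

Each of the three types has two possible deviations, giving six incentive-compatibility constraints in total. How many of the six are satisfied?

Lemon (own payoff 4425): to w=18 gives 7812 − 363×18 = 1278 → no gain ✓; to w=36 gives 9547 − 363×36 = -3521 → no gain ✓.
Average (own payoff 7812 − 161×18 = 4914): to w=0 gives 4425 → no gain ✓; to w=36 gives 9547 − 161×36 = 3751 → no gain ✓.
Peach (own payoff 9547 − 84×36 = 6523): to w=0 gives 4425 → no gain ✓; to w=18 gives 7812 − 84×18 = 6300 → no gain ✓.
6 of the 6 constraints hold; this profile is a separating equilibrium.

6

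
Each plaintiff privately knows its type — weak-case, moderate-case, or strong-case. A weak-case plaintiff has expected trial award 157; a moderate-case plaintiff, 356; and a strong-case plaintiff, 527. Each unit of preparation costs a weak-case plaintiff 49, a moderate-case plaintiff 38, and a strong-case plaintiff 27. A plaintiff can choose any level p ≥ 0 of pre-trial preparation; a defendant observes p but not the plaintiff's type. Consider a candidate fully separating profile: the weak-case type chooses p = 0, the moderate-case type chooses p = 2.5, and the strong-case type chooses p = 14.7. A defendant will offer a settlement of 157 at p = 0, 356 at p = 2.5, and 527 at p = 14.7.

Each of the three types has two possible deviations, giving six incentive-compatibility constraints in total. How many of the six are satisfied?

Moderate-case (own payoff 356 − 38×2.5 = 261): to p=0 gives 157 → no gain ✓; to p=14.7 gives 527 − 38×14.7 = -31.6 → no gain ✓.
Weak-case (own payoff 157): to p=2.5 gives 356 − 49×2.5 = 233.5 → profitable ✗; to p=14.7 gives 527 − 49×14.7 = -193.3 → no gain ✓.
Strong-case (own payoff 527 − 27×14.7 = 130.1): to p=0 gives 157 → profitable ✗; to p=2.5 gives 356 − 27×2.5 = 288.5 → profitable ✗.
3 of the 6 constraints hold; not an equilibrium.

3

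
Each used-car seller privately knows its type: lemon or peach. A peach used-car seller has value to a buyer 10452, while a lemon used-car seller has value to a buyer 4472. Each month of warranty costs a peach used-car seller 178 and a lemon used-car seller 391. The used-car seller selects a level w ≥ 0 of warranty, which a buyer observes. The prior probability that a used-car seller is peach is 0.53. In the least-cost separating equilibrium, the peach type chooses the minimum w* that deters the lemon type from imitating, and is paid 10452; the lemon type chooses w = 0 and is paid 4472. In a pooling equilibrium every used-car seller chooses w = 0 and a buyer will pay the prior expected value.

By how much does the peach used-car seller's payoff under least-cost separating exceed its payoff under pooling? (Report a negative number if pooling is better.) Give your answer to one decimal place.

Least-cost separating signal: w* solves 4472 = 10452 − 391·w*, so w* = (10452 − 4472)/391 ≈ 15.2941.
Peach type's separating payoff: 10452 − 178 × w* = 10452 − 178 × (10452 − 4472)/391 = 10452 − 1064440/391 ≈ 7729.647.
Pooling payoff: 0.53 × 10452 + 0.47 × 4472 = 7641.4.
Difference: 7729.647 − 7641.4 = 88.247, i.e. 88.2 to one decimal place.
The peach type prefers to separate.

88.2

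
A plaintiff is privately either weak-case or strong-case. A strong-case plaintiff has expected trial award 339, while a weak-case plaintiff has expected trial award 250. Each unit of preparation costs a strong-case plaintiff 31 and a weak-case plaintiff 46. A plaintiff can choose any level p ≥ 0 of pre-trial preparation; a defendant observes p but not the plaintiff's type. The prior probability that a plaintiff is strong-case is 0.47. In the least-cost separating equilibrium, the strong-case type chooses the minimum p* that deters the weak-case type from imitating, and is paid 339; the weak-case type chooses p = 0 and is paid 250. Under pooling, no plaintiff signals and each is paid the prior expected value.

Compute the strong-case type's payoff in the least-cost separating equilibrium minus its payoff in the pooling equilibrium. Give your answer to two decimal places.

-12.81

Least-cost separating signal: p* solves 250 = 339 − 46·p*, so p* = (339 − 250)/46 ≈ 1.9348.
Strong-case type's separating payoff: 339 − 31 × p* = 339 − 31 × (339 − 250)/46 = 339 − 2759/46 ≈ 279.0217.
Pooling payoff: 0.47 × 339 + 0.53 × 250 = 291.83.
Difference: 279.0217 − 291.83 = -12.8083, i.e. -12.81 to two decimal places.
The strong-case type would prefer the pooling outcome.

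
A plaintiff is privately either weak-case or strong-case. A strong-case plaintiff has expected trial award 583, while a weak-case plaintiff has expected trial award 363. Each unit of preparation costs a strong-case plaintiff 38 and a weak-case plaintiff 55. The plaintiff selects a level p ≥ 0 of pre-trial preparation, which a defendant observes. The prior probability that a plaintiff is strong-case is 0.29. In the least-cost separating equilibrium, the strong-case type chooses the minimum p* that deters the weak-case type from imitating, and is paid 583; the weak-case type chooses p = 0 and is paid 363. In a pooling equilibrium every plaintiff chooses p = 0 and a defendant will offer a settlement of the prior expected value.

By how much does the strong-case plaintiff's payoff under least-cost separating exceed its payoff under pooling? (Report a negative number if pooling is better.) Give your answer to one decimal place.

4.2

Least-cost separating signal: p* solves 363 = 583 − 55·p*, so p* = (583 − 363)/55 = 4.
Strong-case type's separating payoff: 583 − 38 × p* = 583 − 38 × (583 − 363)/55 = 583 − 8360/55 = 431.
Pooling payoff: 0.29 × 583 + 0.71 × 363 = 426.8.
Difference: 431 − 426.8 = 4.2.
The strong-case type prefers to separate.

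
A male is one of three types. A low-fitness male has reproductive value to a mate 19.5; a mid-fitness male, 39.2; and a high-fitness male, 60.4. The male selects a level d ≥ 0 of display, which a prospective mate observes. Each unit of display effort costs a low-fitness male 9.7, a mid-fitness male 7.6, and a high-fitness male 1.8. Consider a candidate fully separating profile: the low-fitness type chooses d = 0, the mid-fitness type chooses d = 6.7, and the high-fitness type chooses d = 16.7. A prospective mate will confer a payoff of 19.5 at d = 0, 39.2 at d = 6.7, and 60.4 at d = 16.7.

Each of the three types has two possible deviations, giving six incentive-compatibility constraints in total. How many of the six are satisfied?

5

Low-fitness (own payoff 19.5): to d=6.7 gives 39.2 − 9.7×6.7 = -25.79 → no gain ✓; to d=16.7 gives 60.4 − 9.7×16.7 = -101.59 → no gain ✓.
High-fitness (own payoff 60.4 − 1.8×16.7 = 30.34): to d=0 gives 19.5 → no gain ✓; to d=6.7 gives 39.2 − 1.8×6.7 = 27.14 → no gain ✓.
Mid-fitness (own payoff 39.2 − 7.6×6.7 = -11.72): to d=0 gives 19.5 → profitable ✗; to d=16.7 gives 60.4 − 7.6×16.7 = -66.52 → no gain ✓.
5 of the 6 constraints hold; not an equilibrium.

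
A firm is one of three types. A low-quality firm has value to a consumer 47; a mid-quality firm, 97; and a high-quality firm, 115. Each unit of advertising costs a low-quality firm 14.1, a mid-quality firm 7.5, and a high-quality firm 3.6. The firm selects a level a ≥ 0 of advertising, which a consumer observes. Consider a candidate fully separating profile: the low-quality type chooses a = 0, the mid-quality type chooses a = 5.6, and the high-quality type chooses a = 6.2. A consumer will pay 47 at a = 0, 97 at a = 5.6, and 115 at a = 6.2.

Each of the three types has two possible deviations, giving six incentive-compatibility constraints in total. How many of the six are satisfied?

Low-quality (own payoff 47): to a=5.6 gives 97 − 14.1×5.6 = 18.04 → no gain ✓; to a=6.2 gives 115 − 14.1×6.2 = 27.58 → no gain ✓.
High-quality (own payoff 115 − 3.6×6.2 = 92.68): to a=0 gives 47 → no gain ✓; to a=5.6 gives 97 − 3.6×5.6 = 76.84 → no gain ✓.
Mid-quality (own payoff 97 − 7.5×5.6 = 55): to a=0 gives 47 → no gain ✓; to a=6.2 gives 115 − 7.5×6.2 = 68.5 → profitable ✗.
5 of the 6 constraints hold; not an equilibrium.

5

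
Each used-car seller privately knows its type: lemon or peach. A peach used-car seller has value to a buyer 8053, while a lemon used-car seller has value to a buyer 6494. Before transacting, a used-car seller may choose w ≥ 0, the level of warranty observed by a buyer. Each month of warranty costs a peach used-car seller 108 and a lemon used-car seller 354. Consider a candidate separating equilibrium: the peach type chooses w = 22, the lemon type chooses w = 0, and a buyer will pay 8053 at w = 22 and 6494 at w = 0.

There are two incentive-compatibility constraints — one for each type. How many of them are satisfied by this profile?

1

Lemon type: stay at 0 → 6494; mimic → 8053 − 354 × 22 = 265. IC holds (6494 ≥ 265).
Peach type: signal → 8053 − 108 × 22 = 5677; deviate to 0 → 6494. IC fails (5677 < 6494).
1 of 2 constraints hold, so this profile is not an equilibrium.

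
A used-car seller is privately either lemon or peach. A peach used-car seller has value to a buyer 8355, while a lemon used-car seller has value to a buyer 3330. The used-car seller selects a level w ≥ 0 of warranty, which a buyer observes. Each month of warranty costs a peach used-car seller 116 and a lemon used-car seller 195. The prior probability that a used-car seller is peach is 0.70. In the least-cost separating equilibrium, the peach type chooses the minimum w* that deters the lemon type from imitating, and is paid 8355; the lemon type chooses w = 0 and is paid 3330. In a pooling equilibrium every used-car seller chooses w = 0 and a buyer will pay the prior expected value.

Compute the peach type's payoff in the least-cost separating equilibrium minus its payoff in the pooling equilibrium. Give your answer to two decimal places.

-1481.73

Least-cost separating signal: w* solves 3330 = 8355 − 195·w*, so w* = (8355 − 3330)/195 ≈ 25.7692.
Peach type's separating payoff: 8355 − 116 × w* = 8355 − 116 × (8355 − 3330)/195 = 8355 − 582900/195 ≈ 5365.7692.
Pooling payoff: 0.70 × 8355 + 0.30 × 3330 = 6847.5.
Difference: 5365.7692 − 6847.5 = -1481.7308, i.e. -1481.73 to two decimal places.
The peach type would prefer the pooling outcome.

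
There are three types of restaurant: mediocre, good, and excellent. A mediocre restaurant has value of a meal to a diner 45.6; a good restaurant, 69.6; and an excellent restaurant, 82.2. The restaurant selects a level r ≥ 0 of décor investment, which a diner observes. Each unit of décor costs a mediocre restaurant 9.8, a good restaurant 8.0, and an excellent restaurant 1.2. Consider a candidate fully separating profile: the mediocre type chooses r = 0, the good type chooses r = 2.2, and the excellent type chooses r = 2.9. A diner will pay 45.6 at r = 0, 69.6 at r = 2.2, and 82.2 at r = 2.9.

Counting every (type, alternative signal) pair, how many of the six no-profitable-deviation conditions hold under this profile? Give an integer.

Excellent (own payoff 82.2 − 1.2×2.9 = 78.72): to r=0 gives 45.6 → no gain ✓; to r=2.2 gives 69.6 − 1.2×2.2 = 66.96 → no gain ✓.
Good (own payoff 69.6 − 8.0×2.2 = 52): to r=0 gives 45.6 → no gain ✓; to r=2.9 gives 82.2 − 8.0×2.9 = 59 → profitable ✗.
Mediocre (own payoff 45.6): to r=2.2 gives 69.6 − 9.8×2.2 = 48.04 → profitable ✗; to r=2.9 gives 82.2 − 9.8×2.9 = 53.78 → profitable ✗.
3 of the 6 constraints hold; not an equilibrium.

3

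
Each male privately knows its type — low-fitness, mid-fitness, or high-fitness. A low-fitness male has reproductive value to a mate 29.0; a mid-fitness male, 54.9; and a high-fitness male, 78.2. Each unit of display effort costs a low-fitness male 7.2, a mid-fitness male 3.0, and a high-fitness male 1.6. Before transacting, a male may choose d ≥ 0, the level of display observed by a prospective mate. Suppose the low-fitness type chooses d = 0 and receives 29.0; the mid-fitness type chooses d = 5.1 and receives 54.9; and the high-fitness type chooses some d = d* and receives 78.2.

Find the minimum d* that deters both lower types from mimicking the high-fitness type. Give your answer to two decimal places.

12.87

Low-fitness type (on-path payoff 29.0) won't mimic when 29.0 ≥ 78.2 − 7.2·d*, i.e. d* ≥ 6.83.
Mid-fitness type (on-path payoff 54.9 − 3.0×5.1 = 39.6) won't mimic when 39.6 ≥ 78.2 − 3.0·d*, i.e. d* ≥ 12.87.
Both must hold, so d* = max(6.83, 12.87) = 12.87. The mid-fitness type's constraint binds.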